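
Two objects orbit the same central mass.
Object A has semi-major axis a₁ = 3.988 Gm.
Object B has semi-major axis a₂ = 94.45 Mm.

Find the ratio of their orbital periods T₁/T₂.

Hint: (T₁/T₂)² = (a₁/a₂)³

Convert to SI: a₁ = 3.988 Gm = 3.988e+09 m; a₂ = 94.45 Mm = 9.445e+07 m.
From Kepler's third law, (T₁/T₂)² = (a₁/a₂)³, so T₁/T₂ = (a₁/a₂)^(3/2).
a₁/a₂ = 3.988e+09 / 9.445e+07 = 42.2234.
T₁/T₂ = (42.2234)^(3/2) ≈ 274.4.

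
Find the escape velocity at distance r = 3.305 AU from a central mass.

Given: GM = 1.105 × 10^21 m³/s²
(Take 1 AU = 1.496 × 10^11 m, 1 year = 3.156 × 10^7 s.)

Convert to SI: r = 3.305 AU = 4.94428e+11 m.
Escape velocity comes from setting total energy to zero: ½v² − GM/r = 0 ⇒ v_esc = √(2GM / r).
v_esc = √(2 · 1.105e+21 / 4.94428e+11) m/s ≈ 6.686e+04 m/s = 14.1 AU/year.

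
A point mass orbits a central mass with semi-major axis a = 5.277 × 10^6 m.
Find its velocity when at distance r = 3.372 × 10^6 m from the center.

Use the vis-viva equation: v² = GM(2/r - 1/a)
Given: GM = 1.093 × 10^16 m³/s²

Vis-viva: v = √(GM · (2/r − 1/a)).
2/r − 1/a = 2/3.372e+06 − 1/5.277e+06 = 4.03618e-07 m⁻¹.
v = √(1.093e+16 · 4.03618e-07) m/s ≈ 6.642e+04 m/s = 66.42 km/s.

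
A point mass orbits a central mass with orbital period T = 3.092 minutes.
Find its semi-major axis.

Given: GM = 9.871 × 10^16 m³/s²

Convert to SI: T = 3.092 minutes = 185.52 s.
Invert Kepler's third law: a = (GM · T² / (4π²))^(1/3).
Substituting T = 185.52 s and GM = 9.871e+16 m³/s²:
a = (9.871e+16 · (185.52)² / (4π²))^(1/3) m
a ≈ 4.415e+06 m = 4.415 Mm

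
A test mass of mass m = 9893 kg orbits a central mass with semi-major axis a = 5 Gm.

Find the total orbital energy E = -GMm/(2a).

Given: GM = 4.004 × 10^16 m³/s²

Convert to SI: a = 5 Gm = 5e+09 m.
E = −GMm / (2a).
E = −4.004e+16 · 9893 / (2 · 5e+09) J ≈ -3.961e+10 J = -39.61 GJ.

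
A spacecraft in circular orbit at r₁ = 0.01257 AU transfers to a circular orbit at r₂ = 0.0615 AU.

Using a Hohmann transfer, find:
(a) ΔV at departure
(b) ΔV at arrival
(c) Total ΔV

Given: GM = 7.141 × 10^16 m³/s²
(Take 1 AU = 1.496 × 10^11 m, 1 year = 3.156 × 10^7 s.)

Convert to SI: r₁ = 0.01257 AU = 1.88047e+09 m; r₂ = 0.0615 AU = 9.2004e+09 m.
Transfer semi-major axis: a_t = (r₁ + r₂)/2 = (1.88047e+09 + 9.2004e+09)/2 = 5.54044e+09 m.
Circular speeds: v₁ = √(GM/r₁) = 6162.35 m/s, v₂ = √(GM/r₂) = 2785.97 m/s.
Transfer speeds (vis-viva v² = GM(2/r − 1/a_t)): v₁ᵗ = 7941.04 m/s, v₂ᵗ = 1623.07 m/s.
(a) ΔV₁ = |v₁ᵗ − v₁| ≈ 1779 m/s = 0.3752 AU/year.
(b) ΔV₂ = |v₂ − v₂ᵗ| ≈ 1163 m/s = 0.2453 AU/year.
(c) ΔV_total = ΔV₁ + ΔV₂ ≈ 2942 m/s = 0.6206 AU/year.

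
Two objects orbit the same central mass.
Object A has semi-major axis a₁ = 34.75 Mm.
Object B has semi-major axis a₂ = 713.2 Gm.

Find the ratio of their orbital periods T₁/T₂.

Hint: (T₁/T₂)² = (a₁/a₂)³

Convert to SI: a₁ = 34.75 Mm = 3.475e+07 m; a₂ = 713.2 Gm = 7.132e+11 m.
From Kepler's third law, (T₁/T₂)² = (a₁/a₂)³, so T₁/T₂ = (a₁/a₂)^(3/2).
a₁/a₂ = 3.475e+07 / 7.132e+11 = 4.87241e-05.
T₁/T₂ = (4.87241e-05)^(3/2) ≈ 3.401e-07.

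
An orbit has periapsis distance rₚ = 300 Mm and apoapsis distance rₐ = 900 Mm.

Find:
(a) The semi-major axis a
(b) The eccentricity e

Convert to SI: rₚ = 300 Mm = 3e+08 m; rₐ = 900 Mm = 9e+08 m.
(a) a = (rₚ + rₐ) / 2 = (3e+08 + 9e+08) / 2 ≈ 6e+08 m = 600 Mm.
(b) e = (rₐ − rₚ) / (rₐ + rₚ) = (9e+08 − 3e+08) / (9e+08 + 3e+08) ≈ 0.5.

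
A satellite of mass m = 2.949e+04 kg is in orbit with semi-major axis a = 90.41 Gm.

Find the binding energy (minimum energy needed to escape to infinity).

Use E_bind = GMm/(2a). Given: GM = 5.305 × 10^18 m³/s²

Convert to SI: a = 90.41 Gm = 9.041e+10 m.
Total orbital energy is E = −GMm/(2a); binding energy is E_bind = −E = GMm/(2a).
E_bind = 5.305e+18 · 2.949e+04 / (2 · 9.041e+10) J ≈ 8.652e+11 J = 865.2 GJ.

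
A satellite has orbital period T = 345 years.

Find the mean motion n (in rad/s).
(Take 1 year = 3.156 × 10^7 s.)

Convert to SI: T = 345 years = 1.08882e+10 s.
n = 2π / T.
n = 2π / 1.08882e+10 s ≈ 5.771e-10 rad/s.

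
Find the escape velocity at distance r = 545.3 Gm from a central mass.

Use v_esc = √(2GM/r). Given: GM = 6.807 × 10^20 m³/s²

Convert to SI: r = 545.3 Gm = 5.453e+11 m.
Escape velocity comes from setting total energy to zero: ½v² − GM/r = 0 ⇒ v_esc = √(2GM / r).
v_esc = √(2 · 6.807e+20 / 5.453e+11) m/s ≈ 4.997e+04 m/s = 49.97 km/s.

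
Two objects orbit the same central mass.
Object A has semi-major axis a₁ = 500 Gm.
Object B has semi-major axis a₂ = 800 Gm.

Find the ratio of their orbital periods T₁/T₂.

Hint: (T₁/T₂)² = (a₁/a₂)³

Convert to SI: a₁ = 500 Gm = 5e+11 m; a₂ = 800 Gm = 8e+11 m.
From Kepler's third law, (T₁/T₂)² = (a₁/a₂)³, so T₁/T₂ = (a₁/a₂)^(3/2).
a₁/a₂ = 5e+11 / 8e+11 = 0.625.
T₁/T₂ = (0.625)^(3/2) ≈ 0.4941.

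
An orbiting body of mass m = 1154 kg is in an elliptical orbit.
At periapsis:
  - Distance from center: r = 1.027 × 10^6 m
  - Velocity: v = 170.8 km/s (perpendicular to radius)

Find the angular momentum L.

Convert to SI: v = 170.8 km/s = 170800 m/s.
Since v is perpendicular to r, L = m · v · r.
L = 1154 · 170800 · 1.027e+06 kg·m²/s ≈ 2.024e+14 kg·m²/s.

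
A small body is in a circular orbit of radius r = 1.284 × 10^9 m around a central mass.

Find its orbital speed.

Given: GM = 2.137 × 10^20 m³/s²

For a circular orbit, gravity supplies the centripetal force, so v = √(GM / r).
v = √(2.137e+20 / 1.284e+09) m/s ≈ 4.08e+05 m/s = 408 km/s.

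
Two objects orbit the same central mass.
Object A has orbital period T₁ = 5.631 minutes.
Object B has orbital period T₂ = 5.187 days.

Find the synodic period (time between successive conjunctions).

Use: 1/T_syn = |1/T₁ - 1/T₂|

Convert to SI: T₁ = 5.631 minutes = 337.86 s; T₂ = 5.187 days = 448157 s.
T_syn = |T₁ · T₂ / (T₁ − T₂)|.
T_syn = |337.86 · 448157 / (337.86 − 448157)| s ≈ 338.1 s = 5.635 minutes.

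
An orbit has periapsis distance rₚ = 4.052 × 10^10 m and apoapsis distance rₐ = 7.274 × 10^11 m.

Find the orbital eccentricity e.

e = (rₐ − rₚ) / (rₐ + rₚ).
e = (7.274e+11 − 4.052e+10) / (7.274e+11 + 4.052e+10) = 6.8688e+11 / 7.6792e+11 ≈ 0.8945.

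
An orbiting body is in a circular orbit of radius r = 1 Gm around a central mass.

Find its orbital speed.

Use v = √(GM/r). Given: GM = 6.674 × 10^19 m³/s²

Convert to SI: r = 1 Gm = 1e+09 m.
For a circular orbit, gravity supplies the centripetal force, so v = √(GM / r).
v = √(6.674e+19 / 1e+09) m/s ≈ 2.583e+05 m/s = 258.3 km/s.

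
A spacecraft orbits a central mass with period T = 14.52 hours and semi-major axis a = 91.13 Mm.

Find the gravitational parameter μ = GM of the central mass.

Convert to SI: T = 14.52 hours = 52272 s; a = 91.13 Mm = 9.113e+07 m.
GM = 4π² · a³ / T².
GM = 4π² · (9.113e+07)³ / (52272)² m³/s² ≈ 1.093e+16 m³/s² = 1.093 × 10^16 m³/s².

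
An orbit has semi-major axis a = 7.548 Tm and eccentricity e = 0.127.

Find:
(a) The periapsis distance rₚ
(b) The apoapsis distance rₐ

Convert to SI: a = 7.548 Tm = 7.548e+12 m.
(a) rₚ = a(1 − e) = 7.548e+12 · (1 − 0.127) = 7.548e+12 · 0.873 ≈ 6.589e+12 m = 6.589 Tm.
(b) rₐ = a(1 + e) = 7.548e+12 · (1 + 0.127) = 7.548e+12 · 1.127 ≈ 8.507e+12 m = 8.507 Tm.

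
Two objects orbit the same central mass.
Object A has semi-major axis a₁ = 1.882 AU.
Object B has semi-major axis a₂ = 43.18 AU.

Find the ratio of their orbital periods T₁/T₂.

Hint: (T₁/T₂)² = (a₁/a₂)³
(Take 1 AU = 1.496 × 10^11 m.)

Convert to SI: a₁ = 1.882 AU = 2.81547e+11 m; a₂ = 43.18 AU = 6.45973e+12 m.
From Kepler's third law, (T₁/T₂)² = (a₁/a₂)³, so T₁/T₂ = (a₁/a₂)^(3/2).
a₁/a₂ = 2.81547e+11 / 6.45973e+12 = 0.043585.
T₁/T₂ = (0.043585)^(3/2) ≈ 0.009099.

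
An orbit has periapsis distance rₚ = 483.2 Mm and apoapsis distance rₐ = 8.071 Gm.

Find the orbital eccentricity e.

Convert to SI: rₚ = 483.2 Mm = 4.832e+08 m; rₐ = 8.071 Gm = 8.071e+09 m.
e = (rₐ − rₚ) / (rₐ + rₚ).
e = (8.071e+09 − 4.832e+08) / (8.071e+09 + 4.832e+08) = 7.5878e+09 / 8.5542e+09 ≈ 0.887.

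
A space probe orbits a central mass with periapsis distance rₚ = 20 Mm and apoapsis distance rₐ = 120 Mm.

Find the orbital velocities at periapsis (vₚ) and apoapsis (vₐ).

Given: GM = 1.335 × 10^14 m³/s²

Convert to SI: rₚ = 20 Mm = 2e+07 m; rₐ = 120 Mm = 1.2e+08 m.
Use the vis-viva equation v² = GM(2/r − 1/a) with a = (rₚ + rₐ)/2 = (2e+07 + 1.2e+08)/2 = 7e+07 m.
vₚ = √(GM · (2/rₚ − 1/a)) = √(1.335e+14 · (2/2e+07 − 1/7e+07)) m/s ≈ 3383 m/s = 3.383 km/s.
vₐ = √(GM · (2/rₐ − 1/a)) = √(1.335e+14 · (2/1.2e+08 − 1/7e+07)) m/s ≈ 563.8 m/s = 563.8 m/s.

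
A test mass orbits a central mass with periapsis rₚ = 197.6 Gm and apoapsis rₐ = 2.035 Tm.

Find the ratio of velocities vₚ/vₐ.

Convert to SI: rₚ = 197.6 Gm = 1.976e+11 m; rₐ = 2.035 Tm = 2.035e+12 m.
Conservation of angular momentum gives rₚvₚ = rₐvₐ, so vₚ/vₐ = rₐ/rₚ.
vₚ/vₐ = 2.035e+12 / 1.976e+11 ≈ 10.3.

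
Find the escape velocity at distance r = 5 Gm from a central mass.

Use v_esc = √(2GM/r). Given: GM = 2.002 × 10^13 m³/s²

Convert to SI: r = 5 Gm = 5e+09 m.
Escape velocity comes from setting total energy to zero: ½v² − GM/r = 0 ⇒ v_esc = √(2GM / r).
v_esc = √(2 · 2.002e+13 / 5e+09) m/s ≈ 89.49 m/s = 89.49 m/s.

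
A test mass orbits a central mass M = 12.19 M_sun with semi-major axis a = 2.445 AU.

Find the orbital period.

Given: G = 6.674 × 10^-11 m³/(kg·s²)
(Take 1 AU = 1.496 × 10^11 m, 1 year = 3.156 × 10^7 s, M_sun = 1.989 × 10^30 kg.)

Convert to SI: a = 2.445 AU = 3.65772e+11 m; M = 12.19 M_sun = 2.42459e+31 kg.
GM = G · M = 6.674e-11 · 2.42459e+31 = 1.61817e+21 m³/s².
Kepler's third law: T = 2π √(a³ / GM).
Substituting a = 3.65772e+11 m and GM = 1.61817e+21 m³/s²:
T = 2π √((3.65772e+11)³ / 1.61817e+21) s
T ≈ 3.455e+07 s = 1.095 years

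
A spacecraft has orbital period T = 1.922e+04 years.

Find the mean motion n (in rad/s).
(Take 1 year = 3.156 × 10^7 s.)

Convert to SI: T = 1.922e+04 years = 6.06583e+11 s.
n = 2π / T.
n = 2π / 6.06583e+11 s ≈ 1.036e-11 rad/s.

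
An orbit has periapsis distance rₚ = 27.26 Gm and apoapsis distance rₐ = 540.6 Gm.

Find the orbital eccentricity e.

Convert to SI: rₚ = 27.26 Gm = 2.726e+10 m; rₐ = 540.6 Gm = 5.406e+11 m.
e = (rₐ − rₚ) / (rₐ + rₚ).
e = (5.406e+11 − 2.726e+10) / (5.406e+11 + 2.726e+10) = 5.1334e+11 / 5.6786e+11 ≈ 0.904.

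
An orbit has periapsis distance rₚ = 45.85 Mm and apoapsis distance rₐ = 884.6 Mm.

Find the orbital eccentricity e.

Convert to SI: rₚ = 45.85 Mm = 4.585e+07 m; rₐ = 884.6 Mm = 8.846e+08 m.
e = (rₐ − rₚ) / (rₐ + rₚ).
e = (8.846e+08 − 4.585e+07) / (8.846e+08 + 4.585e+07) = 8.3875e+08 / 9.3045e+08 ≈ 0.9014.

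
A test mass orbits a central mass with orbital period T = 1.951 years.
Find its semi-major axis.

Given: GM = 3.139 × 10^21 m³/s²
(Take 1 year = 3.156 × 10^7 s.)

Convert to SI: T = 1.951 years = 6.15736e+07 s.
Invert Kepler's third law: a = (GM · T² / (4π²))^(1/3).
Substituting T = 6.15736e+07 s and GM = 3.139e+21 m³/s²:
a = (3.139e+21 · (6.15736e+07)² / (4π²))^(1/3) m
a ≈ 6.705e+11 m = 670.5 Gm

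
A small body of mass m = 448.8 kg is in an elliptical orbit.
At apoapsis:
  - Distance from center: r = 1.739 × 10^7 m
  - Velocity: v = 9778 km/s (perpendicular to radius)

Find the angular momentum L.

Convert to SI: v = 9778 km/s = 9.778e+06 m/s.
Since v is perpendicular to r, L = m · v · r.
L = 448.8 · 9.778e+06 · 1.739e+07 kg·m²/s ≈ 7.631e+16 kg·m²/s.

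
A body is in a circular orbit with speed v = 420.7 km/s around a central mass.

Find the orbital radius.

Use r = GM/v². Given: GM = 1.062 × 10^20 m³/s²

Convert to SI: v = 420.7 km/s = 420700 m/s.
For a circular orbit, v² = GM / r, so r = GM / v².
r = 1.062e+20 / (420700)² m ≈ 6e+08 m = 600 Mm.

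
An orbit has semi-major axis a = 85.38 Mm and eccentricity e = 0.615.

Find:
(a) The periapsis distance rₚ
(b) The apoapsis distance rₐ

Convert to SI: a = 85.38 Mm = 8.538e+07 m.
(a) rₚ = a(1 − e) = 8.538e+07 · (1 − 0.615) = 8.538e+07 · 0.385 ≈ 3.287e+07 m = 32.87 Mm.
(b) rₐ = a(1 + e) = 8.538e+07 · (1 + 0.615) = 8.538e+07 · 1.615 ≈ 1.379e+08 m = 137.9 Mm.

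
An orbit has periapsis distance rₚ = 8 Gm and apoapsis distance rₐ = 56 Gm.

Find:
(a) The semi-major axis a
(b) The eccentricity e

Convert to SI: rₚ = 8 Gm = 8e+09 m; rₐ = 56 Gm = 5.6e+10 m.
(a) a = (rₚ + rₐ) / 2 = (8e+09 + 5.6e+10) / 2 ≈ 3.2e+10 m = 32 Gm.
(b) e = (rₐ − rₚ) / (rₐ + rₚ) = (5.6e+10 − 8e+09) / (5.6e+10 + 8e+09) ≈ 0.75.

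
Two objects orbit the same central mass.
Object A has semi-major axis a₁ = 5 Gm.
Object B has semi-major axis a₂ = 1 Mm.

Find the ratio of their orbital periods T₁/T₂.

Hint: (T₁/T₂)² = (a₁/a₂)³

Convert to SI: a₁ = 5 Gm = 5e+09 m; a₂ = 1 Mm = 1e+06 m.
From Kepler's third law, (T₁/T₂)² = (a₁/a₂)³, so T₁/T₂ = (a₁/a₂)^(3/2).
a₁/a₂ = 5e+09 / 1e+06 = 5000.
T₁/T₂ = (5000)^(3/2) ≈ 3.536e+05.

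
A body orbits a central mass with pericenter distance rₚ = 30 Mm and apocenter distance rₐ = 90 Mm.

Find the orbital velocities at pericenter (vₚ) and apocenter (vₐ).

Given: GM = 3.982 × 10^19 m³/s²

Convert to SI: rₚ = 30 Mm = 3e+07 m; rₐ = 90 Mm = 9e+07 m.
Use the vis-viva equation v² = GM(2/r − 1/a) with a = (rₚ + rₐ)/2 = (3e+07 + 9e+07)/2 = 6e+07 m.
vₚ = √(GM · (2/rₚ − 1/a)) = √(3.982e+19 · (2/3e+07 − 1/6e+07)) m/s ≈ 1.411e+06 m/s = 1411 km/s.
vₐ = √(GM · (2/rₐ − 1/a)) = √(3.982e+19 · (2/9e+07 − 1/6e+07)) m/s ≈ 4.703e+05 m/s = 470.3 km/s.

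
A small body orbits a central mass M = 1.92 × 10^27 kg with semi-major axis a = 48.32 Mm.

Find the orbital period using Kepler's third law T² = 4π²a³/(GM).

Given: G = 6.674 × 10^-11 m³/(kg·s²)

Convert to SI: a = 48.32 Mm = 4.832e+07 m.
GM = G · M = 6.674e-11 · 1.92e+27 = 1.28141e+17 m³/s².
Kepler's third law: T = 2π √(a³ / GM).
Substituting a = 4.832e+07 m and GM = 1.28141e+17 m³/s²:
T = 2π √((4.832e+07)³ / 1.28141e+17) s
T ≈ 5896 s = 1.638 hours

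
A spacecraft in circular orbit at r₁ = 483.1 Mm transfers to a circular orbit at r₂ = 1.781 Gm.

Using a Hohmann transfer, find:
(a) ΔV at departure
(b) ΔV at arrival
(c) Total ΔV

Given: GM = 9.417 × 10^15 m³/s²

Convert to SI: r₁ = 483.1 Mm = 4.831e+08 m; r₂ = 1.781 Gm = 1.781e+09 m.
Transfer semi-major axis: a_t = (r₁ + r₂)/2 = (4.831e+08 + 1.781e+09)/2 = 1.13205e+09 m.
Circular speeds: v₁ = √(GM/r₁) = 4415.07 m/s, v₂ = √(GM/r₂) = 2299.45 m/s.
Transfer speeds (vis-viva v² = GM(2/r − 1/a_t)): v₁ᵗ = 5537.8 m/s, v₂ᵗ = 1502.14 m/s.
(a) ΔV₁ = |v₁ᵗ − v₁| ≈ 1123 m/s = 1.123 km/s.
(b) ΔV₂ = |v₂ − v₂ᵗ| ≈ 797.3 m/s = 797.3 m/s.
(c) ΔV_total = ΔV₁ + ΔV₂ ≈ 1920 m/s = 1.92 km/s.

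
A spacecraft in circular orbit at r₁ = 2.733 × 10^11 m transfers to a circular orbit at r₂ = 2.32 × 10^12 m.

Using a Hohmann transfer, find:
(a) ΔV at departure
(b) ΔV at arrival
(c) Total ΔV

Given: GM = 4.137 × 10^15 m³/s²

Transfer semi-major axis: a_t = (r₁ + r₂)/2 = (2.733e+11 + 2.32e+12)/2 = 1.29665e+12 m.
Circular speeds: v₁ = √(GM/r₁) = 123.033 m/s, v₂ = √(GM/r₂) = 42.2278 m/s.
Transfer speeds (vis-viva v² = GM(2/r − 1/a_t)): v₁ᵗ = 164.572 m/s, v₂ᵗ = 19.3868 m/s.
(a) ΔV₁ = |v₁ᵗ − v₁| ≈ 41.54 m/s = 41.54 m/s.
(b) ΔV₂ = |v₂ − v₂ᵗ| ≈ 22.84 m/s = 22.84 m/s.
(c) ΔV_total = ΔV₁ + ΔV₂ ≈ 64.38 m/s = 64.38 m/s.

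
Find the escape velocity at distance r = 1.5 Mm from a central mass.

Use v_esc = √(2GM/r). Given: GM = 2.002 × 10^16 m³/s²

Convert to SI: r = 1.5 Mm = 1.5e+06 m.
Escape velocity comes from setting total energy to zero: ½v² − GM/r = 0 ⇒ v_esc = √(2GM / r).
v_esc = √(2 · 2.002e+16 / 1.5e+06) m/s ≈ 1.634e+05 m/s = 163.4 km/s.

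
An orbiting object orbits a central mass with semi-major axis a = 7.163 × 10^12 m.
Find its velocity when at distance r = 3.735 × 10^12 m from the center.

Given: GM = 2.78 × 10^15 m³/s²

Vis-viva: v = √(GM · (2/r − 1/a)).
2/r − 1/a = 2/3.735e+12 − 1/7.163e+12 = 3.95869e-13 m⁻¹.
v = √(2.78e+15 · 3.95869e-13) m/s ≈ 33.17 m/s = 33.17 m/s.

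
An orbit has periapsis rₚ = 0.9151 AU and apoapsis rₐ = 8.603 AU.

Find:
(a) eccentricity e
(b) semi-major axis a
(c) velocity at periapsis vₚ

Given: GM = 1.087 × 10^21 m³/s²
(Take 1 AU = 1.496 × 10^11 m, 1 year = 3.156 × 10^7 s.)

Convert to SI: rₚ = 0.9151 AU = 1.36899e+11 m; rₐ = 8.603 AU = 1.28701e+12 m.
(a) e = (rₐ − rₚ)/(rₐ + rₚ) = (1.28701e+12 − 1.36899e+11)/(1.28701e+12 + 1.36899e+11) ≈ 0.8077
(b) a = (rₚ + rₐ)/2 = (1.36899e+11 + 1.28701e+12)/2 ≈ 7.12e+11 m
(c) With a = (rₚ + rₐ)/2 = 7.11954e+11 m, vₚ = √(GM (2/rₚ − 1/a)) = √(1.087e+21 · (2/1.36899e+11 − 1/7.11954e+11)) m/s ≈ 1.198e+05 m/s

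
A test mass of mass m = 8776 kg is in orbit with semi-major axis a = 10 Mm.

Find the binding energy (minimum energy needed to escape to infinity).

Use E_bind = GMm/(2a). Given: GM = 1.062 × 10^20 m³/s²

Convert to SI: a = 10 Mm = 1e+07 m.
Total orbital energy is E = −GMm/(2a); binding energy is E_bind = −E = GMm/(2a).
E_bind = 1.062e+20 · 8776 / (2 · 1e+07) J ≈ 4.66e+16 J = 46.6 PJ.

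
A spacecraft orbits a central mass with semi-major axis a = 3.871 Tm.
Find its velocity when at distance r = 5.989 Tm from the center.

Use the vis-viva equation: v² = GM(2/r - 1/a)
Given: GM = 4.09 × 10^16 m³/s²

Convert to SI: a = 3.871 Tm = 3.871e+12 m; r = 5.989 Tm = 5.989e+12 m.
Vis-viva: v = √(GM · (2/r − 1/a)).
2/r − 1/a = 2/5.989e+12 − 1/3.871e+12 = 7.56144e-14 m⁻¹.
v = √(4.09e+16 · 7.56144e-14) m/s ≈ 55.61 m/s = 55.61 m/s.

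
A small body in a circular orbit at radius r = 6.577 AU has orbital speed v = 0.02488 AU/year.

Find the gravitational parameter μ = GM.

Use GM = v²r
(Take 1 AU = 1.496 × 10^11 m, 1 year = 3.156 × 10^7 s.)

Convert to SI: r = 6.577 AU = 9.83919e+11 m; v = 0.02488 AU/year = 117.936 m/s.
For a circular orbit v² = GM/r, so GM = v² · r.
GM = (117.936)² · 9.83919e+11 m³/s² ≈ 1.369e+16 m³/s² = 1.369 × 10^16 m³/s².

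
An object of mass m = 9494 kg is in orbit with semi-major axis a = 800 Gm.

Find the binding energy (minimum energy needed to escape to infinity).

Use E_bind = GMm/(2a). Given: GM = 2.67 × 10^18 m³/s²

Convert to SI: a = 800 Gm = 8e+11 m.
Total orbital energy is E = −GMm/(2a); binding energy is E_bind = −E = GMm/(2a).
E_bind = 2.67e+18 · 9494 / (2 · 8e+11) J ≈ 1.584e+10 J = 15.84 GJ.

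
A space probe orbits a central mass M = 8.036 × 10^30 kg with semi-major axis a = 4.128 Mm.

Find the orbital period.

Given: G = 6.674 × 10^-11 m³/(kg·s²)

Convert to SI: a = 4.128 Mm = 4.128e+06 m.
GM = G · M = 6.674e-11 · 8.036e+30 = 5.36323e+20 m³/s².
Kepler's third law: T = 2π √(a³ / GM).
Substituting a = 4.128e+06 m and GM = 5.36323e+20 m³/s²:
T = 2π √((4.128e+06)³ / 5.36323e+20) s
T ≈ 2.275 s = 2.275 seconds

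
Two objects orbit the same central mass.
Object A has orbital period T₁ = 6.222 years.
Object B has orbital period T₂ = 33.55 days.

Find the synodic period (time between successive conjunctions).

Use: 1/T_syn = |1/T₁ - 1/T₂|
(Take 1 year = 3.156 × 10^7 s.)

Convert to SI: T₁ = 6.222 years = 1.96366e+08 s; T₂ = 33.55 days = 2.89872e+06 s.
T_syn = |T₁ · T₂ / (T₁ − T₂)|.
T_syn = |1.96366e+08 · 2.89872e+06 / (1.96366e+08 − 2.89872e+06)| s ≈ 2.942e+06 s = 34.05 days.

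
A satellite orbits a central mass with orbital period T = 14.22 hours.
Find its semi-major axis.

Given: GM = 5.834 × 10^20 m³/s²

Convert to SI: T = 14.22 hours = 51192 s.
Invert Kepler's third law: a = (GM · T² / (4π²))^(1/3).
Substituting T = 51192 s and GM = 5.834e+20 m³/s²:
a = (5.834e+20 · (51192)² / (4π²))^(1/3) m
a ≈ 3.383e+09 m = 3.383 × 10^9 m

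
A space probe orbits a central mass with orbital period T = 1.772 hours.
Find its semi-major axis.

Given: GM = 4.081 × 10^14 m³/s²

Convert to SI: T = 1.772 hours = 6379.2 s.
Invert Kepler's third law: a = (GM · T² / (4π²))^(1/3).
Substituting T = 6379.2 s and GM = 4.081e+14 m³/s²:
a = (4.081e+14 · (6379.2)² / (4π²))^(1/3) m
a ≈ 7.493e+06 m = 7.493 Mm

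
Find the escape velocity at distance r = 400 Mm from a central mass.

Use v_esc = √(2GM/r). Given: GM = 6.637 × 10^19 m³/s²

Convert to SI: r = 400 Mm = 4e+08 m.
Escape velocity comes from setting total energy to zero: ½v² − GM/r = 0 ⇒ v_esc = √(2GM / r).
v_esc = √(2 · 6.637e+19 / 4e+08) m/s ≈ 5.761e+05 m/s = 576.1 km/s.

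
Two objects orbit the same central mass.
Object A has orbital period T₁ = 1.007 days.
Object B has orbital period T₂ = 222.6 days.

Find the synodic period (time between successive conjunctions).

Convert to SI: T₁ = 1.007 days = 87004.8 s; T₂ = 222.6 days = 1.92326e+07 s.
T_syn = |T₁ · T₂ / (T₁ − T₂)|.
T_syn = |87004.8 · 1.92326e+07 / (87004.8 − 1.92326e+07)| s ≈ 8.74e+04 s = 1.012 days.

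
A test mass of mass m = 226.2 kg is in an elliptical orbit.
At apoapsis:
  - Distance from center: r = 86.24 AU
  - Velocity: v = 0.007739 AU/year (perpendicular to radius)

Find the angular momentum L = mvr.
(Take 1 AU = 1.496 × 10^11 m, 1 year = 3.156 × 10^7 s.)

Convert to SI: r = 86.24 AU = 1.29015e+13 m; v = 0.007739 AU/year = 36.6842 m/s.
Since v is perpendicular to r, L = m · v · r.
L = 226.2 · 36.6842 · 1.29015e+13 kg·m²/s ≈ 1.071e+17 kg·m²/s.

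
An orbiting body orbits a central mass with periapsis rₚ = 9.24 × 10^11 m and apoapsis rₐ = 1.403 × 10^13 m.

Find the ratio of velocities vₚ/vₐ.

Conservation of angular momentum gives rₚvₚ = rₐvₐ, so vₚ/vₐ = rₐ/rₚ.
vₚ/vₐ = 1.403e+13 / 9.24e+11 ≈ 15.18.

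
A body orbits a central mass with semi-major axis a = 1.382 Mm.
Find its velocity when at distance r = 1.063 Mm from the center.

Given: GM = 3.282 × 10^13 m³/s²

Convert to SI: a = 1.382 Mm = 1.382e+06 m; r = 1.063 Mm = 1.063e+06 m.
Vis-viva: v = √(GM · (2/r − 1/a)).
2/r − 1/a = 2/1.063e+06 − 1/1.382e+06 = 1.15788e-06 m⁻¹.
v = √(3.282e+13 · 1.15788e-06) m/s ≈ 6165 m/s = 6.165 km/s.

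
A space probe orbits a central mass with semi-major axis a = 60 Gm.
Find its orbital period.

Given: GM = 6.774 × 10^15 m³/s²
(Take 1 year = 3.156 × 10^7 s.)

Convert to SI: a = 60 Gm = 6e+10 m.
Kepler's third law: T = 2π √(a³ / GM).
Substituting a = 6e+10 m and GM = 6.774e+15 m³/s²:
T = 2π √((6e+10)³ / 6.774e+15) s
T ≈ 1.122e+09 s = 35.55 years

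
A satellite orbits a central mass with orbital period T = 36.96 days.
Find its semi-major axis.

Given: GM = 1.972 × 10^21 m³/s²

Convert to SI: T = 36.96 days = 3.19334e+06 s.
Invert Kepler's third law: a = (GM · T² / (4π²))^(1/3).
Substituting T = 3.19334e+06 s and GM = 1.972e+21 m³/s²:
a = (1.972e+21 · (3.19334e+06)² / (4π²))^(1/3) m
a ≈ 7.986e+10 m = 79.86 Gm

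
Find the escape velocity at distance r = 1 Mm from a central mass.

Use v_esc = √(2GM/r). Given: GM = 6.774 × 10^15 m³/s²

Convert to SI: r = 1 Mm = 1e+06 m.
Escape velocity comes from setting total energy to zero: ½v² − GM/r = 0 ⇒ v_esc = √(2GM / r).
v_esc = √(2 · 6.774e+15 / 1e+06) m/s ≈ 1.164e+05 m/s = 116.4 km/s.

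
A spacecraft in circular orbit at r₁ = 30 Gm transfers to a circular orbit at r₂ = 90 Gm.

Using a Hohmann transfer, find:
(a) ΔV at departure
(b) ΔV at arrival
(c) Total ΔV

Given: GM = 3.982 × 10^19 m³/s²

Convert to SI: r₁ = 30 Gm = 3e+10 m; r₂ = 90 Gm = 9e+10 m.
Transfer semi-major axis: a_t = (r₁ + r₂)/2 = (3e+10 + 9e+10)/2 = 6e+10 m.
Circular speeds: v₁ = √(GM/r₁) = 36432.6 m/s, v₂ = √(GM/r₂) = 21034.4 m/s.
Transfer speeds (vis-viva v² = GM(2/r − 1/a_t)): v₁ᵗ = 44620.6 m/s, v₂ᵗ = 14873.5 m/s.
(a) ΔV₁ = |v₁ᵗ − v₁| ≈ 8188 m/s = 8.188 km/s.
(b) ΔV₂ = |v₂ − v₂ᵗ| ≈ 6161 m/s = 6.161 km/s.
(c) ΔV_total = ΔV₁ + ΔV₂ ≈ 1.435e+04 m/s = 14.35 km/s.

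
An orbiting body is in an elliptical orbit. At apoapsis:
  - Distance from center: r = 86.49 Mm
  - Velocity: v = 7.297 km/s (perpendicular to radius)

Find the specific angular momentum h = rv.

Convert to SI: r = 86.49 Mm = 8.649e+07 m; v = 7.297 km/s = 7297 m/s.
With v perpendicular to r, h = r · v.
h = 8.649e+07 · 7297 m²/s ≈ 6.311e+11 m²/s.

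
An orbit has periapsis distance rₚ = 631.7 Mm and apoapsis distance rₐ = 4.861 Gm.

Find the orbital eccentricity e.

Convert to SI: rₚ = 631.7 Mm = 6.317e+08 m; rₐ = 4.861 Gm = 4.861e+09 m.
e = (rₐ − rₚ) / (rₐ + rₚ).
e = (4.861e+09 − 6.317e+08) / (4.861e+09 + 6.317e+08) = 4.2293e+09 / 5.4927e+09 ≈ 0.77.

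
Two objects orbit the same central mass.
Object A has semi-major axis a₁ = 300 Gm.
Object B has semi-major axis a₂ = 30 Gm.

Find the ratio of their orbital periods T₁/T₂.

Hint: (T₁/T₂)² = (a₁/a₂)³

Convert to SI: a₁ = 300 Gm = 3e+11 m; a₂ = 30 Gm = 3e+10 m.
From Kepler's third law, (T₁/T₂)² = (a₁/a₂)³, so T₁/T₂ = (a₁/a₂)^(3/2).
a₁/a₂ = 3e+11 / 3e+10 = 10.
T₁/T₂ = (10)^(3/2) ≈ 31.62.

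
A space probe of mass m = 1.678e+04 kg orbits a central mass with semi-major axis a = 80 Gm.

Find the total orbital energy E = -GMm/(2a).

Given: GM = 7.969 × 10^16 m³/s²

Convert to SI: a = 80 Gm = 8e+10 m.
E = −GMm / (2a).
E = −7.969e+16 · 1.678e+04 / (2 · 8e+10) J ≈ -8.357e+09 J = -8.357 GJ.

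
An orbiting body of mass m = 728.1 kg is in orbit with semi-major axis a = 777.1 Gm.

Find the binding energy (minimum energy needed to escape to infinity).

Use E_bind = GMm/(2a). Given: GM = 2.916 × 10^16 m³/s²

Convert to SI: a = 777.1 Gm = 7.771e+11 m.
Total orbital energy is E = −GMm/(2a); binding energy is E_bind = −E = GMm/(2a).
E_bind = 2.916e+16 · 728.1 / (2 · 7.771e+11) J ≈ 1.366e+07 J = 13.66 MJ.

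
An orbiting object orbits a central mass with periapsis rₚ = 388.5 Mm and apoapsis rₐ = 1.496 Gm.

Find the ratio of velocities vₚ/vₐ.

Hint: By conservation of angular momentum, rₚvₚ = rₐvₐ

Convert to SI: rₚ = 388.5 Mm = 3.885e+08 m; rₐ = 1.496 Gm = 1.496e+09 m.
Conservation of angular momentum gives rₚvₚ = rₐvₐ, so vₚ/vₐ = rₐ/rₚ.
vₚ/vₐ = 1.496e+09 / 3.885e+08 ≈ 3.851.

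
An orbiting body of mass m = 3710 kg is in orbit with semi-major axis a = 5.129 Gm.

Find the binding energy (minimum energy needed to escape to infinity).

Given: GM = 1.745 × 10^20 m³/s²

Convert to SI: a = 5.129 Gm = 5.129e+09 m.
Total orbital energy is E = −GMm/(2a); binding energy is E_bind = −E = GMm/(2a).
E_bind = 1.745e+20 · 3710 / (2 · 5.129e+09) J ≈ 6.311e+13 J = 63.11 TJ.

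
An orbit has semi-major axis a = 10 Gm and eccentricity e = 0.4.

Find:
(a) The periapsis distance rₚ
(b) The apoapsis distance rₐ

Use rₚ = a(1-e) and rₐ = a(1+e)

Convert to SI: a = 10 Gm = 1e+10 m.
(a) rₚ = a(1 − e) = 1e+10 · (1 − 0.4) = 1e+10 · 0.6 ≈ 6e+09 m = 6 Gm.
(b) rₐ = a(1 + e) = 1e+10 · (1 + 0.4) = 1e+10 · 1.4 ≈ 1.4e+10 m = 14 Gm.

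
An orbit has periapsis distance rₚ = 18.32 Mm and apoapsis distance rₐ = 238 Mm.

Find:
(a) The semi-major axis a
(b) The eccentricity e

Convert to SI: rₚ = 18.32 Mm = 1.832e+07 m; rₐ = 238 Mm = 2.38e+08 m.
(a) a = (rₚ + rₐ) / 2 = (1.832e+07 + 2.38e+08) / 2 ≈ 1.282e+08 m = 128.2 Mm.
(b) e = (rₐ − rₚ) / (rₐ + rₚ) = (2.38e+08 − 1.832e+07) / (2.38e+08 + 1.832e+07) ≈ 0.8571.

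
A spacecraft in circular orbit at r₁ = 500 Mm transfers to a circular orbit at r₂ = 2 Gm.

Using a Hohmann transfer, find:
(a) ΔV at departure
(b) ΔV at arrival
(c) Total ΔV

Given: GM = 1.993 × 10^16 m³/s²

Convert to SI: r₁ = 500 Mm = 5e+08 m; r₂ = 2 Gm = 2e+09 m.
Transfer semi-major axis: a_t = (r₁ + r₂)/2 = (5e+08 + 2e+09)/2 = 1.25e+09 m.
Circular speeds: v₁ = √(GM/r₁) = 6313.48 m/s, v₂ = √(GM/r₂) = 3156.74 m/s.
Transfer speeds (vis-viva v² = GM(2/r − 1/a_t)): v₁ᵗ = 7985.99 m/s, v₂ᵗ = 1996.5 m/s.
(a) ΔV₁ = |v₁ᵗ − v₁| ≈ 1673 m/s = 1.673 km/s.
(b) ΔV₂ = |v₂ − v₂ᵗ| ≈ 1160 m/s = 1.16 km/s.
(c) ΔV_total = ΔV₁ + ΔV₂ ≈ 2833 m/s = 2.833 km/s.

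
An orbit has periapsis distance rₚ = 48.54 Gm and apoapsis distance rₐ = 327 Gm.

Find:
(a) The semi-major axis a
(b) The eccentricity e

Convert to SI: rₚ = 48.54 Gm = 4.854e+10 m; rₐ = 327 Gm = 3.27e+11 m.
(a) a = (rₚ + rₐ) / 2 = (4.854e+10 + 3.27e+11) / 2 ≈ 1.878e+11 m = 187.8 Gm.
(b) e = (rₐ − rₚ) / (rₐ + rₚ) = (3.27e+11 − 4.854e+10) / (3.27e+11 + 4.854e+10) ≈ 0.7415.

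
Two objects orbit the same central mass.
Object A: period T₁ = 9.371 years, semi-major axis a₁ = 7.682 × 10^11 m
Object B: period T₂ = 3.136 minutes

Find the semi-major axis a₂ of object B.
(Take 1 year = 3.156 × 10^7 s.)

Convert to SI: T₁ = 9.371 years = 2.95749e+08 s; T₂ = 3.136 minutes = 188.16 s.
Kepler's third law: (T₁/T₂)² = (a₁/a₂)³ ⇒ a₂ = a₁ · (T₂/T₁)^(2/3).
T₂/T₁ = 188.16 / 2.95749e+08 = 6.36216e-07.
a₂ = 7.682e+11 · (6.36216e-07)^(2/3) m ≈ 5.683e+07 m = 5.683 × 10^7 m.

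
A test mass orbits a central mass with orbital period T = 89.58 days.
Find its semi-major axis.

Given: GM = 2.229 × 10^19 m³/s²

Convert to SI: T = 89.58 days = 7.73971e+06 s.
Invert Kepler's third law: a = (GM · T² / (4π²))^(1/3).
Substituting T = 7.73971e+06 s and GM = 2.229e+19 m³/s²:
a = (2.229e+19 · (7.73971e+06)² / (4π²))^(1/3) m
a ≈ 3.234e+10 m = 3.234 × 10^10 m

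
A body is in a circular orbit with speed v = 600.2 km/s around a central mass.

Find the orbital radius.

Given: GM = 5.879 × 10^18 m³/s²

Convert to SI: v = 600.2 km/s = 600200 m/s.
For a circular orbit, v² = GM / r, so r = GM / v².
r = 5.879e+18 / (600200)² m ≈ 1.632e+07 m = 1.632 × 10^7 m.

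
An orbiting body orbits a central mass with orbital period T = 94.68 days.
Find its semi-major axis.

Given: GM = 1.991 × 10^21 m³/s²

Convert to SI: T = 94.68 days = 8.18035e+06 s.
Invert Kepler's third law: a = (GM · T² / (4π²))^(1/3).
Substituting T = 8.18035e+06 s and GM = 1.991e+21 m³/s²:
a = (1.991e+21 · (8.18035e+06)² / (4π²))^(1/3) m
a ≈ 1.5e+11 m = 150 Gm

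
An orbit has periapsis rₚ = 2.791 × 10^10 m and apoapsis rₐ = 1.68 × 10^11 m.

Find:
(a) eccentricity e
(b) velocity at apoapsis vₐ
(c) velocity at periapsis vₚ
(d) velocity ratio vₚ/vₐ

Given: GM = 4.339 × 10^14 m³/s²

(a) e = (rₐ − rₚ)/(rₐ + rₚ) = (1.68e+11 − 2.791e+10)/(1.68e+11 + 2.791e+10) ≈ 0.7151
(b) With a = (rₚ + rₐ)/2 = 9.7955e+10 m, vₐ = √(GM (2/rₐ − 1/a)) = √(4.339e+14 · (2/1.68e+11 − 1/9.7955e+10)) m/s ≈ 27.13 m/s
(c) With a = (rₚ + rₐ)/2 = 9.7955e+10 m, vₚ = √(GM (2/rₚ − 1/a)) = √(4.339e+14 · (2/2.791e+10 − 1/9.7955e+10)) m/s ≈ 163.3 m/s
(d) Conservation of angular momentum (rₚvₚ = rₐvₐ) gives vₚ/vₐ = rₐ/rₚ = 1.68e+11/2.791e+10 ≈ 6.019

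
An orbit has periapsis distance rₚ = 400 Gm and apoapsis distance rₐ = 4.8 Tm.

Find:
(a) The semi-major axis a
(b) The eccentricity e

Convert to SI: rₚ = 400 Gm = 4e+11 m; rₐ = 4.8 Tm = 4.8e+12 m.
(a) a = (rₚ + rₐ) / 2 = (4e+11 + 4.8e+12) / 2 ≈ 2.6e+12 m = 2.6 Tm.
(b) e = (rₐ − rₚ) / (rₐ + rₚ) = (4.8e+12 − 4e+11) / (4.8e+12 + 4e+11) ≈ 0.8462.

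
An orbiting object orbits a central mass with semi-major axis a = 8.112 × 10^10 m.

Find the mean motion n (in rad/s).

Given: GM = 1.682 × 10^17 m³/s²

n = √(GM / a³).
n = √(1.682e+17 / (8.112e+10)³) rad/s ≈ 1.775e-08 rad/s.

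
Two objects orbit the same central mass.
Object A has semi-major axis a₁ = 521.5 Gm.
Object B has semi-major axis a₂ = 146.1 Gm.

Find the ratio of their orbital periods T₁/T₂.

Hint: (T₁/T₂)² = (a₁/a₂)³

Convert to SI: a₁ = 521.5 Gm = 5.215e+11 m; a₂ = 146.1 Gm = 1.461e+11 m.
From Kepler's third law, (T₁/T₂)² = (a₁/a₂)³, so T₁/T₂ = (a₁/a₂)^(3/2).
a₁/a₂ = 5.215e+11 / 1.461e+11 = 3.56947.
T₁/T₂ = (3.56947)^(3/2) ≈ 6.744.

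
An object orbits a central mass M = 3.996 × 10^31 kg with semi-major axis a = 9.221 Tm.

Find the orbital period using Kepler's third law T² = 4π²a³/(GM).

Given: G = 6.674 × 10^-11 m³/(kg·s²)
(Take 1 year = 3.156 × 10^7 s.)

Convert to SI: a = 9.221 Tm = 9.221e+12 m.
GM = G · M = 6.674e-11 · 3.996e+31 = 2.66693e+21 m³/s².
Kepler's third law: T = 2π √(a³ / GM).
Substituting a = 9.221e+12 m and GM = 2.66693e+21 m³/s²:
T = 2π √((9.221e+12)³ / 2.66693e+21) s
T ≈ 3.407e+09 s = 107.9 years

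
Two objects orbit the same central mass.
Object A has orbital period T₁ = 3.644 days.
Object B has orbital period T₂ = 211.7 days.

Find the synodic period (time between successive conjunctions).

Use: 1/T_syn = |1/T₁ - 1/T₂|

Convert to SI: T₁ = 3.644 days = 314842 s; T₂ = 211.7 days = 1.82909e+07 s.
T_syn = |T₁ · T₂ / (T₁ − T₂)|.
T_syn = |314842 · 1.82909e+07 / (314842 − 1.82909e+07)| s ≈ 3.204e+05 s = 3.708 days.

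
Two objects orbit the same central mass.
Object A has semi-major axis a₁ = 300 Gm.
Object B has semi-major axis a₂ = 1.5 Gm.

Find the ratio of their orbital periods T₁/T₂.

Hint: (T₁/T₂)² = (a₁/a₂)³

Convert to SI: a₁ = 300 Gm = 3e+11 m; a₂ = 1.5 Gm = 1.5e+09 m.
From Kepler's third law, (T₁/T₂)² = (a₁/a₂)³, so T₁/T₂ = (a₁/a₂)^(3/2).
a₁/a₂ = 3e+11 / 1.5e+09 = 200.
T₁/T₂ = (200)^(3/2) ≈ 2828.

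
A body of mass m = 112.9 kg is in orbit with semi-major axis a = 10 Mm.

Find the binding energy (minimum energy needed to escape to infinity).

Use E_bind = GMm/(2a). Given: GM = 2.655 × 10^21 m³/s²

Convert to SI: a = 10 Mm = 1e+07 m.
Total orbital energy is E = −GMm/(2a); binding energy is E_bind = −E = GMm/(2a).
E_bind = 2.655e+21 · 112.9 / (2 · 1e+07) J ≈ 1.499e+16 J = 14.99 PJ.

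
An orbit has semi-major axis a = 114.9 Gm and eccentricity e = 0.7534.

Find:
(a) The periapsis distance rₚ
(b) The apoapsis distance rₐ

Convert to SI: a = 114.9 Gm = 1.149e+11 m.
(a) rₚ = a(1 − e) = 1.149e+11 · (1 − 0.7534) = 1.149e+11 · 0.2466 ≈ 2.833e+10 m = 28.33 Gm.
(b) rₐ = a(1 + e) = 1.149e+11 · (1 + 0.7534) = 1.149e+11 · 1.7534 ≈ 2.015e+11 m = 201.5 Gm.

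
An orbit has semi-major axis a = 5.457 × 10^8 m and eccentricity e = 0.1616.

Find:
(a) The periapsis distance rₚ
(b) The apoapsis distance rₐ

(a) rₚ = a(1 − e) = 5.457e+08 · (1 − 0.1616) = 5.457e+08 · 0.8384 ≈ 4.575e+08 m = 4.575 × 10^8 m.
(b) rₐ = a(1 + e) = 5.457e+08 · (1 + 0.1616) = 5.457e+08 · 1.1616 ≈ 6.339e+08 m = 6.339 × 10^8 m.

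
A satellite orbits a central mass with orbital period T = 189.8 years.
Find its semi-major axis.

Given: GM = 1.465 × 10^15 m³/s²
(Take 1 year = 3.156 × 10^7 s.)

Convert to SI: T = 189.8 years = 5.99009e+09 s.
Invert Kepler's third law: a = (GM · T² / (4π²))^(1/3).
Substituting T = 5.99009e+09 s and GM = 1.465e+15 m³/s²:
a = (1.465e+15 · (5.99009e+09)² / (4π²))^(1/3) m
a ≈ 1.1e+11 m = 110 Gm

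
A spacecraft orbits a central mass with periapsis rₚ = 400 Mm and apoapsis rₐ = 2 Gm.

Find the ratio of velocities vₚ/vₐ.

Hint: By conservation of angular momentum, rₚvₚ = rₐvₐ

Convert to SI: rₚ = 400 Mm = 4e+08 m; rₐ = 2 Gm = 2e+09 m.
Conservation of angular momentum gives rₚvₚ = rₐvₐ, so vₚ/vₐ = rₐ/rₚ.
vₚ/vₐ = 2e+09 / 4e+08 ≈ 5.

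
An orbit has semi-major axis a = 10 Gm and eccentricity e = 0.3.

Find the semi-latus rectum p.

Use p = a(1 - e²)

Convert to SI: a = 10 Gm = 1e+10 m.
p = a (1 − e²).
p = 1e+10 · (1 − (0.3)²) = 1e+10 · 0.91 ≈ 9.1e+09 m = 9.1 Gm.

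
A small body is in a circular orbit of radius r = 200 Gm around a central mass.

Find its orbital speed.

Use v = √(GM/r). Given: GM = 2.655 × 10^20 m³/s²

Convert to SI: r = 200 Gm = 2e+11 m.
For a circular orbit, gravity supplies the centripetal force, so v = √(GM / r).
v = √(2.655e+20 / 2e+11) m/s ≈ 3.643e+04 m/s = 36.43 km/s.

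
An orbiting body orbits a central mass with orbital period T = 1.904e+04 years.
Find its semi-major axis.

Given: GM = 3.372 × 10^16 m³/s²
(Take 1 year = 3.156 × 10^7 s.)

Convert to SI: T = 1.904e+04 years = 6.00902e+11 s.
Invert Kepler's third law: a = (GM · T² / (4π²))^(1/3).
Substituting T = 6.00902e+11 s and GM = 3.372e+16 m³/s²:
a = (3.372e+16 · (6.00902e+11)² / (4π²))^(1/3) m
a ≈ 6.756e+12 m = 6.756 Tm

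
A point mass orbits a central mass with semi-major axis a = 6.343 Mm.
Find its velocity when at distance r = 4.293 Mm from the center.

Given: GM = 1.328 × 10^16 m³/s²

Convert to SI: a = 6.343 Mm = 6.343e+06 m; r = 4.293 Mm = 4.293e+06 m.
Vis-viva: v = √(GM · (2/r − 1/a)).
2/r − 1/a = 2/4.293e+06 − 1/6.343e+06 = 3.08221e-07 m⁻¹.
v = √(1.328e+16 · 3.08221e-07) m/s ≈ 6.398e+04 m/s = 63.98 km/s.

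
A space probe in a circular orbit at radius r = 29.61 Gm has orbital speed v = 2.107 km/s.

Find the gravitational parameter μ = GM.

Convert to SI: r = 29.61 Gm = 2.961e+10 m; v = 2.107 km/s = 2107 m/s.
For a circular orbit v² = GM/r, so GM = v² · r.
GM = (2107)² · 2.961e+10 m³/s² ≈ 1.315e+17 m³/s² = 1.315 × 10^17 m³/s².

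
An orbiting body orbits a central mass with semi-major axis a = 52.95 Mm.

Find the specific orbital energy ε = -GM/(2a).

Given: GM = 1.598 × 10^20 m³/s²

Convert to SI: a = 52.95 Mm = 5.295e+07 m.
ε = −GM / (2a).
ε = −1.598e+20 / (2 · 5.295e+07) J/kg ≈ -1.509e+12 J/kg = -1509 GJ/kg.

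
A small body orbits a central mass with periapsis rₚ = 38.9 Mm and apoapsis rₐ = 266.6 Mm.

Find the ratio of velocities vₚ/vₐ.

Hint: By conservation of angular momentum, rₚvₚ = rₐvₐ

Convert to SI: rₚ = 38.9 Mm = 3.89e+07 m; rₐ = 266.6 Mm = 2.666e+08 m.
Conservation of angular momentum gives rₚvₚ = rₐvₐ, so vₚ/vₐ = rₐ/rₚ.
vₚ/vₐ = 2.666e+08 / 3.89e+07 ≈ 6.853.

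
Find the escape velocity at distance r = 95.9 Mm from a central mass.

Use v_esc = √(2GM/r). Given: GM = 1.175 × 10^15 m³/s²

Convert to SI: r = 95.9 Mm = 9.59e+07 m.
Escape velocity comes from setting total energy to zero: ½v² − GM/r = 0 ⇒ v_esc = √(2GM / r).
v_esc = √(2 · 1.175e+15 / 9.59e+07) m/s ≈ 4950 m/s = 4.95 km/s.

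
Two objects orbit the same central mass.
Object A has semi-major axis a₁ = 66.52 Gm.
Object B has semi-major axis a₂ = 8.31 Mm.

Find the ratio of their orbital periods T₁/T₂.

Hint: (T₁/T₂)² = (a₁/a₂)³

Convert to SI: a₁ = 66.52 Gm = 6.652e+10 m; a₂ = 8.31 Mm = 8.31e+06 m.
From Kepler's third law, (T₁/T₂)² = (a₁/a₂)³, so T₁/T₂ = (a₁/a₂)^(3/2).
a₁/a₂ = 6.652e+10 / 8.31e+06 = 8004.81.
T₁/T₂ = (8004.81)^(3/2) ≈ 7.162e+05.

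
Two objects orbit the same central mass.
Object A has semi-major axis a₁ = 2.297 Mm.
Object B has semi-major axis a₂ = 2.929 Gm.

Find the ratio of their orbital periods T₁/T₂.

Convert to SI: a₁ = 2.297 Mm = 2.297e+06 m; a₂ = 2.929 Gm = 2.929e+09 m.
From Kepler's third law, (T₁/T₂)² = (a₁/a₂)³, so T₁/T₂ = (a₁/a₂)^(3/2).
a₁/a₂ = 2.297e+06 / 2.929e+09 = 0.000784227.
T₁/T₂ = (0.000784227)^(3/2) ≈ 2.196e-05.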